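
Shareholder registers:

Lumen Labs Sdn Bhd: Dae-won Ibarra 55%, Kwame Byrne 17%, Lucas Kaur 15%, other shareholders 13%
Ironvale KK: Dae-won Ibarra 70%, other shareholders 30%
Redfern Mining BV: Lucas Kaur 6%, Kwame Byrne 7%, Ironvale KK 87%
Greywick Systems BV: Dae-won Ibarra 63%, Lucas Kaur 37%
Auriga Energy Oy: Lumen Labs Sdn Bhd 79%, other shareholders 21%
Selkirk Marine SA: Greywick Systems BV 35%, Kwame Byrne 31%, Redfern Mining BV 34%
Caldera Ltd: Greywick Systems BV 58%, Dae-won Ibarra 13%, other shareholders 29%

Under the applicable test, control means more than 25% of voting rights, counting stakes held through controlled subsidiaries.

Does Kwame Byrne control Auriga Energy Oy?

Kwame holds 31% of Selkirk, so Kwame controls Selkirk.
Neither Kwame nor any entity Kwame controls holds any voting interest in Auriga.
So Kwame does not control Auriga.

No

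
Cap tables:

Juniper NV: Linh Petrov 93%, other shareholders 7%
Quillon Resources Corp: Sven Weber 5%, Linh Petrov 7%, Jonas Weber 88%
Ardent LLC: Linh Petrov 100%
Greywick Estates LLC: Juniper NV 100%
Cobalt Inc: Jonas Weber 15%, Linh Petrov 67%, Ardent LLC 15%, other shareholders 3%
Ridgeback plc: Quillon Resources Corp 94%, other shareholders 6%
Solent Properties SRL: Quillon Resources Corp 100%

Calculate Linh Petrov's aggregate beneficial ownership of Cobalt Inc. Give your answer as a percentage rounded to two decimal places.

Linh reaches Cobalt along 2 paths.
Direct stake: 67% = 67%.
Via Ardent: 100% × 15% = 15%.
Total: 67% + 15% = 82%.
Rounded: 82.00%.

82.00%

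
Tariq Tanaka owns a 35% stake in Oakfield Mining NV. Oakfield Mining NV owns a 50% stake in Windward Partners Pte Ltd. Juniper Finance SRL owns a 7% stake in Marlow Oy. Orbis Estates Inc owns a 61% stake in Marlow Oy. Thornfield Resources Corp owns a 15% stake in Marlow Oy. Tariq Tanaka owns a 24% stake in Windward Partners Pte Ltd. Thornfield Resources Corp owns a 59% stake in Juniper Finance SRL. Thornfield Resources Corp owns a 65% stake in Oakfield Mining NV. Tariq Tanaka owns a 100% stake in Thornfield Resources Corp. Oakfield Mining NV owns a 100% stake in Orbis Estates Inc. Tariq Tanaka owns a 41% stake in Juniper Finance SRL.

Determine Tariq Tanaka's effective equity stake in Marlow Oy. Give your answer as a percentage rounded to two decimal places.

83.00%

Tariq reaches Marlow along 5 paths.
Via Thornfield → Juniper: 100% × 59% × 7% = 4.13%.
Via Juniper: 41% × 7% = 2.87%.
Via Oakfield → Orbis: 35% × 100% × 61% = 21.35%.
Via Thornfield → Oakfield → Orbis: 100% × 65% × 100% × 61% = 39.65%.
Via Thornfield: 100% × 15% = 15%.
Total: 4.13% + 2.87% + 21.35% + 39.65% + 15% = 83%.
Rounded: 83.00%.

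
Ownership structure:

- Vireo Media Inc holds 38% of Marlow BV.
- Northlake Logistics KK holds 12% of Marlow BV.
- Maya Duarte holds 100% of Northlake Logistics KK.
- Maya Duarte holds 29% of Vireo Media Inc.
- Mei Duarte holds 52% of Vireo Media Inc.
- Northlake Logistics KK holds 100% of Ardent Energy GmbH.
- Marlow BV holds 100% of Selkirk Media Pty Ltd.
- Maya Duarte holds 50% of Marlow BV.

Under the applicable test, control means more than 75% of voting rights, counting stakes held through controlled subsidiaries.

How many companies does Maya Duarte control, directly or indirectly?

Maya holds 100% of Northlake, so Maya controls Northlake.
Northlake holds 100% of Ardent, so Maya controls Ardent.
No other company's threshold is met.
Maya controls 2 companies.

2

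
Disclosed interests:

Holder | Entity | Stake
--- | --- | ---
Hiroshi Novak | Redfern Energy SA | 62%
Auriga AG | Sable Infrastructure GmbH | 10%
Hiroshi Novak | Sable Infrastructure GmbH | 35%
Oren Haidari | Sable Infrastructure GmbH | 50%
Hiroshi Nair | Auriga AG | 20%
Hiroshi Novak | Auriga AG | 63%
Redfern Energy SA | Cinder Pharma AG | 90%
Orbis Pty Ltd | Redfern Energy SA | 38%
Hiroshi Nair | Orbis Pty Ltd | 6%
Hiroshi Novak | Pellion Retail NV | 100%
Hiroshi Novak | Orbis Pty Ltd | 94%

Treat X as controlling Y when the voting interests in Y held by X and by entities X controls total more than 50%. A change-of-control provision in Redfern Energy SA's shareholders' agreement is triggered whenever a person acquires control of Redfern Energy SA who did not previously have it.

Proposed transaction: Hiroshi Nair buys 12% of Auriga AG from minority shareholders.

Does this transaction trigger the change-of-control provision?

No

The purchase changes only Hiroshi Nair's holdings, so Hiroshi Nair is the only person who could newly come to control Redfern.
Hiroshi Nair's largest direct stake is 20% in Auriga, which does not meet the threshold, so Hiroshi Nair controls no company.
Neither Hiroshi Nair nor any entity Hiroshi Nair controls holds any voting interest in Redfern.
So before the transaction, Hiroshi Nair does not control Redfern.
After the purchase, Hiroshi Nair's direct stake in Auriga rises to 20% + 12% = 32%.
Hiroshi Nair's side now holds 32% of Auriga, not > 50%, so Hiroshi Nair still does not control Auriga.
After the transaction, neither Hiroshi Nair nor any entity Hiroshi Nair controls holds a voting interest in Redfern, so Hiroshi Nair still does not control it.
No new person acquires control, so the clause is not triggered.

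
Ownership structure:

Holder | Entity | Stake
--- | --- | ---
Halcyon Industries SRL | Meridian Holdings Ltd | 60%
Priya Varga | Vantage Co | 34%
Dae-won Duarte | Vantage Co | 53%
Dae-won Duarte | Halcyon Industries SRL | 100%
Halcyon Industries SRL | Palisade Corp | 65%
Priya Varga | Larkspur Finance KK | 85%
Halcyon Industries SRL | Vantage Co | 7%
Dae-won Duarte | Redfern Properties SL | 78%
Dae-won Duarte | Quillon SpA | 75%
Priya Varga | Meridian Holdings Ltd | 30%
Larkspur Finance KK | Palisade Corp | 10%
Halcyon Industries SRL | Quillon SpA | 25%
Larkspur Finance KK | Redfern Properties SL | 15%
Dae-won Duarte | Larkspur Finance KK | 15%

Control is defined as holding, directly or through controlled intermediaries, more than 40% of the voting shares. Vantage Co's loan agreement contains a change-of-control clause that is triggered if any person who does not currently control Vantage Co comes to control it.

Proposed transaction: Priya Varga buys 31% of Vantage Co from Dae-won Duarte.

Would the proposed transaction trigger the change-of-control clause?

Yes

The purchase adds only to Priya's holdings (Dae-won's stake shrinks), so Priya is the only person who could newly come to control Vantage.
Priya holds 85% of Larkspur, so Priya controls Larkspur.
In Vantage, Priya's side holds only 34%, not > 40%.
So before the transaction, Priya does not control Vantage.
After the purchase, Priya's direct stake in Vantage rises to 34% + 31% = 65%, and Dae-won's stake falls to 22%.
Priya holds 65% of Vantage, so Priya controls Vantage.
Priya did not control Vantage before and does after, so the clause is triggered.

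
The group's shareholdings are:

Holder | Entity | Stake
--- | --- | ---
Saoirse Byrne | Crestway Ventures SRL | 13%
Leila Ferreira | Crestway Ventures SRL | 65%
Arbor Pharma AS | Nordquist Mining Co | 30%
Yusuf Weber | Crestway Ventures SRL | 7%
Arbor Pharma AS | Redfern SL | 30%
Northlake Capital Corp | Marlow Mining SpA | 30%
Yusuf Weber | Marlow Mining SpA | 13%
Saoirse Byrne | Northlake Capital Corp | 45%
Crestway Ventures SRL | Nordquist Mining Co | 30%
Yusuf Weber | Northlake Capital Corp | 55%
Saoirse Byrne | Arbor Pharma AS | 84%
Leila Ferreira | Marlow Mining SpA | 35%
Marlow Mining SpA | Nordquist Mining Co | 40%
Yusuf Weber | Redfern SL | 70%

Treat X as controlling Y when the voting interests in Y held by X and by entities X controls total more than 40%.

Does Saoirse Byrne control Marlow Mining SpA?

Saoirse holds 45% of Northlake, so Saoirse controls Northlake.
Saoirse holds 84% of Arbor, so Saoirse controls Arbor.
In Marlow, Saoirse's side holds only 30%, not > 40%.
So Saoirse does not control Marlow.

No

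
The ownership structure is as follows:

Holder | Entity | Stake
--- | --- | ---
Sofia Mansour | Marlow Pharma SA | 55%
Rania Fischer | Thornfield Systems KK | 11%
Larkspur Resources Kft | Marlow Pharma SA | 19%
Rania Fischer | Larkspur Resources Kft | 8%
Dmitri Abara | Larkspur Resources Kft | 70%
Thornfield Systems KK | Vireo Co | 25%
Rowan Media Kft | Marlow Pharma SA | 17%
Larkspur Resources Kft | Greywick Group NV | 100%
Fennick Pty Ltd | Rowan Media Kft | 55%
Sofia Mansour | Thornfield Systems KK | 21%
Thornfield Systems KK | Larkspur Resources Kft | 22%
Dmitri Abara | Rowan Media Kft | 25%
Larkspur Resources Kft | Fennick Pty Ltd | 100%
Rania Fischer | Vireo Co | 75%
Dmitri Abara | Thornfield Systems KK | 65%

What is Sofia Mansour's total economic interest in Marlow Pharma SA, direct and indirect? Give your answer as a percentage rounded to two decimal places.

Sofia reaches Marlow along 3 paths.
Direct stake: 55% = 55%.
Via Thornfield → Larkspur: 21% × 22% × 19% = 0.8778%.
Via Thornfield → Larkspur → Fennick → Rowan: 21% × 22% × 100% × 55% × 17% = 0.43197%.
Total: 55% + 0.8778% + 0.43197% = 56.30977%.
Rounded: 56.31%.

56.31%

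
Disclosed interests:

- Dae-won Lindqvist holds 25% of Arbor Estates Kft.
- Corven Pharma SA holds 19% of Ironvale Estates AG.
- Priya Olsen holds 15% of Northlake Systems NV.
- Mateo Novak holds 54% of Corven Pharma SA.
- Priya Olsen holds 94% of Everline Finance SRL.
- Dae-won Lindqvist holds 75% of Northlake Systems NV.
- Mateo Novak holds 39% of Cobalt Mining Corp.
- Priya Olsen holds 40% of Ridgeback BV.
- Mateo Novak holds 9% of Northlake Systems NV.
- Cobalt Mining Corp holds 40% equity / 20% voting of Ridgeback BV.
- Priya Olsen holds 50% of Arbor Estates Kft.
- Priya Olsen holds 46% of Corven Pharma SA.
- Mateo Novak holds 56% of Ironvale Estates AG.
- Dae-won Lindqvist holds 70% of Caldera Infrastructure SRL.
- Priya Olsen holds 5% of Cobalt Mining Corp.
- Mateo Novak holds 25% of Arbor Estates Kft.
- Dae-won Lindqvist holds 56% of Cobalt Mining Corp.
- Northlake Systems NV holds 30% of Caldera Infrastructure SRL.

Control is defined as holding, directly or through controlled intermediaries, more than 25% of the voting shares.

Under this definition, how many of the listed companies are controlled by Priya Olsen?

Priya holds 46% of Corven, so Priya controls Corven.
Priya holds 50% of Arbor, so Priya controls Arbor.
Priya holds 40% of Ridgeback, so Priya controls Ridgeback.
Priya holds 94% of Everline, so Priya controls Everline.
No other company's threshold is met.
Priya controls 4 companies.

4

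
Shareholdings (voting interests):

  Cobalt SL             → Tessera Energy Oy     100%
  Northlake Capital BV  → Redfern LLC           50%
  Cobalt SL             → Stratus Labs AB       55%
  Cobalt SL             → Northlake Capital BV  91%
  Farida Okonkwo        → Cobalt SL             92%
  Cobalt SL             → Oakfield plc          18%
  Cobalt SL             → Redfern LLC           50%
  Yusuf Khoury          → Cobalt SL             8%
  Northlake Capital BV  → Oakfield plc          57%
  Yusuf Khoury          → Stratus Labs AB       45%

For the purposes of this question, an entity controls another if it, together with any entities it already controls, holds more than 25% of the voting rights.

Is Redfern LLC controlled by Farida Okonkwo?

Yes

Farida holds 92% of Cobalt, so Farida controls Cobalt.
Cobalt holds 91% of Northlake, so Farida controls Northlake.
Cobalt and Northlake together hold 50% + 50% = 100% of Redfern, so Farida controls Redfern.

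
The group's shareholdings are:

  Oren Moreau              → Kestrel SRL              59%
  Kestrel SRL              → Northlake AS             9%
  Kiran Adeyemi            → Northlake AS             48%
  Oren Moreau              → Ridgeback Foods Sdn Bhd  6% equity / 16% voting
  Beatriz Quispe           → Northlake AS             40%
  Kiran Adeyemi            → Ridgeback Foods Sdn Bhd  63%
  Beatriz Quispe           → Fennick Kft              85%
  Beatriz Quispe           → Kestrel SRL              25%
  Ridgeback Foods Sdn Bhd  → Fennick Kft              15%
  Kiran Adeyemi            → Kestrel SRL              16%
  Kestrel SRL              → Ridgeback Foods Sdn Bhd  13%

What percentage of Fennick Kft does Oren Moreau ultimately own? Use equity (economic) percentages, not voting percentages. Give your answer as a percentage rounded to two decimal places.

2.05%

Oren reaches Fennick along 2 paths.
Via Ridgeback: 6% × 15% = 0.9%.
Via Kestrel → Ridgeback: 59% × 13% × 15% = 1.1505%.
Total: 0.9% + 1.1505% = 2.0505%.
Rounded: 2.05%.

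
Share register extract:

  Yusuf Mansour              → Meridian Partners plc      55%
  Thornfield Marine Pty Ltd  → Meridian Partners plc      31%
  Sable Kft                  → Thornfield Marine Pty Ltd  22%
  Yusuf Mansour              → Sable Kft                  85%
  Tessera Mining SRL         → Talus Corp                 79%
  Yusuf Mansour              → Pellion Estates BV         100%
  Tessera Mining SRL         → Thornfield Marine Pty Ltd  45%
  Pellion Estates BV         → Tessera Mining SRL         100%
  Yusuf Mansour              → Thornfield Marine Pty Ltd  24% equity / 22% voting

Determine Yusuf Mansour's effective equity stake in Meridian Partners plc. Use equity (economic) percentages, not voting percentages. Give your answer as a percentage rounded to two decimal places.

82.19%

Yusuf reaches Meridian along 4 paths.
Via Pellion → Tessera → Thornfield: 100% × 100% × 45% × 31% = 13.95%.
Via Thornfield: 24% × 31% = 7.44%.
Via Sable → Thornfield: 85% × 22% × 31% = 5.797%.
Direct stake: 55% = 55%.
Total: 13.95% + 7.44% + 5.797% + 55% = 82.187%.
Rounded: 82.19%.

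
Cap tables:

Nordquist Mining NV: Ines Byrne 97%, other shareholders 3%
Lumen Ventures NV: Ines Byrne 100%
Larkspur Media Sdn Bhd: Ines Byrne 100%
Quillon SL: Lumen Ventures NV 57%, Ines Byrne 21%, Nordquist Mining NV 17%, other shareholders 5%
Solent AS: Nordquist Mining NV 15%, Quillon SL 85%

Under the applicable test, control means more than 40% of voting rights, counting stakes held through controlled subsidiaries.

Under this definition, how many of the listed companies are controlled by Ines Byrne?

Ines holds 97% of Nordquist, so Ines controls Nordquist.
Ines holds 100% of Lumen, so Ines controls Lumen.
Ines holds 100% of Larkspur, so Ines controls Larkspur.
Lumen and Ines and Nordquist together hold 57% + 21% + 17% = 95% of Quillon, so Ines controls Quillon.
Nordquist and Quillon together hold 15% + 85% = 100% of Solent, so Ines controls Solent.
Ines controls 5 companies.

5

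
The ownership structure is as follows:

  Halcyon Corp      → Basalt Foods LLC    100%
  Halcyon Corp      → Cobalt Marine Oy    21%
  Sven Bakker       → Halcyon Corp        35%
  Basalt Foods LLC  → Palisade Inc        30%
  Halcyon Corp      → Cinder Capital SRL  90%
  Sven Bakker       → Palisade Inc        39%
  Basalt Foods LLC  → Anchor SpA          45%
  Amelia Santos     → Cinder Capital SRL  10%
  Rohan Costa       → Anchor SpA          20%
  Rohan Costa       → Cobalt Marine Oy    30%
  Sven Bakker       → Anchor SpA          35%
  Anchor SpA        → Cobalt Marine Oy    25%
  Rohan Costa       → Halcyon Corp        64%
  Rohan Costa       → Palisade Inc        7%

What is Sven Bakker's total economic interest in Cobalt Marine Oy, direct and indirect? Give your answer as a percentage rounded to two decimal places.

20.04%

Sven reaches Cobalt along 3 paths.
Via Halcyon: 35% × 21% = 7.35%.
Via Halcyon → Basalt → Anchor: 35% × 100% × 45% × 25% = 3.9375%.
Via Anchor: 35% × 25% = 8.75%.
Total: 7.35% + 3.9375% + 8.75% = 20.0375%.
Rounded: 20.04%.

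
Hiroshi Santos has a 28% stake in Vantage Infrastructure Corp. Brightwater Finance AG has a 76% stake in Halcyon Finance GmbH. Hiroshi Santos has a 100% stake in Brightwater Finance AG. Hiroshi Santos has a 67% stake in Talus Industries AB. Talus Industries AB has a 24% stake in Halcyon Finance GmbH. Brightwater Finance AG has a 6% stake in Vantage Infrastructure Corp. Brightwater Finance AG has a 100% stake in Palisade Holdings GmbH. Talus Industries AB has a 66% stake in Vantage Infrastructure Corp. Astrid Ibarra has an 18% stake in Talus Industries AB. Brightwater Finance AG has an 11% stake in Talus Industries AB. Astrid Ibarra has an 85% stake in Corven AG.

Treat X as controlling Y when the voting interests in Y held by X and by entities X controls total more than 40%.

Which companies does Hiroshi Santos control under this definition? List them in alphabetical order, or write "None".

Brightwater Finance AG, Halcyon Finance GmbH, Palisade Holdings GmbH, Talus Industries AB, Vantage Infrastructure Corp

Hiroshi holds 100% of Brightwater, so Hiroshi controls Brightwater.
Hiroshi and Brightwater together hold 67% + 11% = 78% of Talus, so Hiroshi controls Talus.
Brightwater and Talus together hold 76% + 24% = 100% of Halcyon, so Hiroshi controls Halcyon.
Brightwater and Hiroshi and Talus together hold 6% + 28% + 66% = 100% of Vantage, so Hiroshi controls Vantage.
Brightwater holds 100% of Palisade, so Hiroshi controls Palisade.
No other company's threshold is met.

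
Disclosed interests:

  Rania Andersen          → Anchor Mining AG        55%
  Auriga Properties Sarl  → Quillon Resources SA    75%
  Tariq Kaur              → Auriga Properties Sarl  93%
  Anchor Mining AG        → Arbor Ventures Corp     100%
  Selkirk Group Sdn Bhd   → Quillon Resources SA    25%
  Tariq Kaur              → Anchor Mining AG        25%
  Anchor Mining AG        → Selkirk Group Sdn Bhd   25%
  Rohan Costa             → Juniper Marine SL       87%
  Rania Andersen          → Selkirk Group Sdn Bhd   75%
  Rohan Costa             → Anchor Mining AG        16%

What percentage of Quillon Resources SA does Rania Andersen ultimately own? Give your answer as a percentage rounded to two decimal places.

22.19%

Rania reaches Quillon along 2 paths.
Via Anchor → Selkirk: 55% × 25% × 25% = 3.4375%.
Via Selkirk: 75% × 25% = 18.75%.
Total: 3.4375% + 18.75% = 22.1875%.
Rounded: 22.19%.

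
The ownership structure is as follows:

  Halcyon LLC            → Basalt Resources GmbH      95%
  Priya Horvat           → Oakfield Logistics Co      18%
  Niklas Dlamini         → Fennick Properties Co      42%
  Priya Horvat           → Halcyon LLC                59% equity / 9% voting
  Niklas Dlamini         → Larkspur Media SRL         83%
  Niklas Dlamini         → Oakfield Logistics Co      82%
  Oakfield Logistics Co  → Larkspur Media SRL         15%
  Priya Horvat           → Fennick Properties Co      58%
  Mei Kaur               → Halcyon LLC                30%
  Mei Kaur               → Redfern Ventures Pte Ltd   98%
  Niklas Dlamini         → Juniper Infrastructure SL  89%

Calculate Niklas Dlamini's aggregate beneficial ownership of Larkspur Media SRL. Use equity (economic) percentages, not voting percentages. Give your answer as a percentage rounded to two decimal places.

Niklas reaches Larkspur along 2 paths.
Via Oakfield: 82% × 15% = 12.3%.
Direct stake: 83% = 83%.
Total: 12.3% + 83% = 95.3%.
Rounded: 95.30%.

95.30%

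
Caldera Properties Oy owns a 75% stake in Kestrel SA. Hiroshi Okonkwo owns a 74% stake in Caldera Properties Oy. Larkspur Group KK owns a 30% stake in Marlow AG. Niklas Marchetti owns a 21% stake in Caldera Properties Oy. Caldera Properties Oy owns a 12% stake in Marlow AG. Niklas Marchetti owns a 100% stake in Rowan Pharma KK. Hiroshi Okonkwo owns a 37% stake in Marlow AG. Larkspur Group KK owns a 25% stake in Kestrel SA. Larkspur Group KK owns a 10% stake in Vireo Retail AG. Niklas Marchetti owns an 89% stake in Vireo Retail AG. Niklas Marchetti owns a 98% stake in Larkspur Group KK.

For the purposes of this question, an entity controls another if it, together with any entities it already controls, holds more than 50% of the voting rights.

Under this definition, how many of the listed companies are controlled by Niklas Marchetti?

3

Niklas holds 98% of Larkspur, so Niklas controls Larkspur.
Larkspur and Niklas together hold 10% + 89% = 99% of Vireo, so Niklas controls Vireo.
Niklas holds 100% of Rowan, so Niklas controls Rowan.
No other company's threshold is met.
Niklas controls 3 companies.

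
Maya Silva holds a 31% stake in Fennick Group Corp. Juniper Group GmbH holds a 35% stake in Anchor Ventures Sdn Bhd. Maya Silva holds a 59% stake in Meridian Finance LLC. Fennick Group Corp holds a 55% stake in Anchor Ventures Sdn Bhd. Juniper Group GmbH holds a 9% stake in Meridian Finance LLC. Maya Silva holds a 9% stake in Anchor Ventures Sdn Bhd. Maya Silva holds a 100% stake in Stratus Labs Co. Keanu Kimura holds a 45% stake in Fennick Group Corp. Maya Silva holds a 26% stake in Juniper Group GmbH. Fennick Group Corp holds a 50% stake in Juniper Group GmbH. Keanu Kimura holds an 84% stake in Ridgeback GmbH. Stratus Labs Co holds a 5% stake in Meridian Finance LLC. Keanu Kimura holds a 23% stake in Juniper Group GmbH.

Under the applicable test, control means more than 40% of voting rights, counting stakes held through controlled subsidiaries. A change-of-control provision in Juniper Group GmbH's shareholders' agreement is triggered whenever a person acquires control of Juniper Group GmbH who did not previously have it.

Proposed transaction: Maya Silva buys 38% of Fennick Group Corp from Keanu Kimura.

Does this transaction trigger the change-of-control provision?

Yes

The purchase adds only to Maya's holdings (Keanu's stake shrinks), so Maya is the only person who could newly come to control Juniper.
Maya holds 100% of Stratus, so Maya controls Stratus.
Stratus and Maya together hold 5% + 59% = 64% of Meridian, so Maya controls Meridian.
In Juniper, Maya's side holds only 26%, not > 40%.
So before the transaction, Maya does not control Juniper.
After the purchase, Maya's direct stake in Fennick rises to 31% + 38% = 69%, and Keanu's stake falls to 7%.
Maya holds 69% of Fennick, so Maya controls Fennick.
Maya and Fennick together hold 26% + 50% = 76% of Juniper, so Maya controls Juniper.
Maya did not control Juniper before and does after, so the clause is triggered.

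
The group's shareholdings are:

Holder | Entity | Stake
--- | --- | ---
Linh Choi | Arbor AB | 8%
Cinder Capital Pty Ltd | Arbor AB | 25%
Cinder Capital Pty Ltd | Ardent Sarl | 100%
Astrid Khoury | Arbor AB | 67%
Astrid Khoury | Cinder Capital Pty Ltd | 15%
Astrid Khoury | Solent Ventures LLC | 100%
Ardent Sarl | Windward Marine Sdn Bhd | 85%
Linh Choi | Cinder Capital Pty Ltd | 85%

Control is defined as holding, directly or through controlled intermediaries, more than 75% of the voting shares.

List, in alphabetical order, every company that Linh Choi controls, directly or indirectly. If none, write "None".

Linh holds 85% of Cinder, so Linh controls Cinder.
Cinder holds 100% of Ardent, so Linh controls Ardent.
Ardent holds 85% of Windward, so Linh controls Windward.
No other company's threshold is met.

Ardent Sarl, Cinder Capital Pty Ltd, Windward Marine Sdn Bhd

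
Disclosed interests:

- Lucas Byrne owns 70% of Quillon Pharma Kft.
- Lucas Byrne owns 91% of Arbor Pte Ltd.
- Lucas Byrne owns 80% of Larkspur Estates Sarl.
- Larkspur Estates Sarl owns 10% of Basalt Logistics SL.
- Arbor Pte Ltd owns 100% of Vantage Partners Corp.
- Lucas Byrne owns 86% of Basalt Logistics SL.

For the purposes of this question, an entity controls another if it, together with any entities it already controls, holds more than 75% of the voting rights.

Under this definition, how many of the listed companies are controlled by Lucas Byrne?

4

Lucas holds 91% of Arbor, so Lucas controls Arbor.
Lucas holds 80% of Larkspur, so Lucas controls Larkspur.
Lucas and Larkspur together hold 86% + 10% = 96% of Basalt, so Lucas controls Basalt.
Arbor holds 100% of Vantage, so Lucas controls Vantage.
No other company's threshold is met.
Lucas controls 4 companies.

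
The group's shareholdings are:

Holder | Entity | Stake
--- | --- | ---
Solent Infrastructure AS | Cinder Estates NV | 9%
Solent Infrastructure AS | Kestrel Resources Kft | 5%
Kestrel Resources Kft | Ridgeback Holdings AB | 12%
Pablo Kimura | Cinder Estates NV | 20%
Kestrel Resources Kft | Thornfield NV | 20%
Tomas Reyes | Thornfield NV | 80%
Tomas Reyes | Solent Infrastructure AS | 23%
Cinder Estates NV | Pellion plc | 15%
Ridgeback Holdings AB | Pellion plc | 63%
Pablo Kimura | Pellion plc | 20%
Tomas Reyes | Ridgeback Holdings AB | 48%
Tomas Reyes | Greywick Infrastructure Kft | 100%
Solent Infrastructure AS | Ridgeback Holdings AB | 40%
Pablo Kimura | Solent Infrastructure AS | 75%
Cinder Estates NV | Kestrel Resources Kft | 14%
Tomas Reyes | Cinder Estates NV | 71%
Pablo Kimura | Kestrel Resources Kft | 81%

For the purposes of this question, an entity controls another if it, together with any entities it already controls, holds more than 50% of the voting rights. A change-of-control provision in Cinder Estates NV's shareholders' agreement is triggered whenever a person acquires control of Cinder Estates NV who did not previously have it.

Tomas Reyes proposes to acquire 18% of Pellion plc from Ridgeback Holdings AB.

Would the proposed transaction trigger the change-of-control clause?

The purchase adds only to Tomas's holdings (Ridgeback's stake shrinks), so Tomas is the only person who could newly come to control Cinder.
Tomas holds 71% of Cinder, so Tomas controls Cinder.
So Tomas already controls Cinder before the transaction.
After the purchase, Tomas holds 18% of Pellion directly, and Ridgeback's stake falls to 45%.
Tomas controlled Cinder already, so this is not a new person acquiring control; every other person's position is unchanged or reduced.
No new person acquires control, so the clause is not triggered.

No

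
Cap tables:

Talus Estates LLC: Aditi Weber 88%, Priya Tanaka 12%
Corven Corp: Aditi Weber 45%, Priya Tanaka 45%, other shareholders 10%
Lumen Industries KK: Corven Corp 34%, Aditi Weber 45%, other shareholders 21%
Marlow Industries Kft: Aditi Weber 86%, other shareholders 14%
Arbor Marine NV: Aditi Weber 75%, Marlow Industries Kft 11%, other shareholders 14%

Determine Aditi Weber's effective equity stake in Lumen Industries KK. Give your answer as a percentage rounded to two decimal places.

60.30%

Aditi reaches Lumen along 2 paths.
Via Corven: 45% × 34% = 15.3%.
Direct stake: 45% = 45%.
Total: 15.3% + 45% = 60.3%.
Rounded: 60.30%.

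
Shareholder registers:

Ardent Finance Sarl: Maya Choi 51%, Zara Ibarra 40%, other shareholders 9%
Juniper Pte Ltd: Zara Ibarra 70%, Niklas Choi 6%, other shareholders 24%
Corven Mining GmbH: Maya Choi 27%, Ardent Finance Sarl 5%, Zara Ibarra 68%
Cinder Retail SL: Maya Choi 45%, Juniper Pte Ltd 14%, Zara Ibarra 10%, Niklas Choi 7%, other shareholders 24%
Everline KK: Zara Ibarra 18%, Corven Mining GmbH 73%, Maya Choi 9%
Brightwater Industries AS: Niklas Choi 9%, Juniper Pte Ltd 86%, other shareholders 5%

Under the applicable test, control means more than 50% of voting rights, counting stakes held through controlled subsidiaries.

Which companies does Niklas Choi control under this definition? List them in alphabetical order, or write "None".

None

Niklas's largest direct stake is 9% in Brightwater, which does not meet the threshold.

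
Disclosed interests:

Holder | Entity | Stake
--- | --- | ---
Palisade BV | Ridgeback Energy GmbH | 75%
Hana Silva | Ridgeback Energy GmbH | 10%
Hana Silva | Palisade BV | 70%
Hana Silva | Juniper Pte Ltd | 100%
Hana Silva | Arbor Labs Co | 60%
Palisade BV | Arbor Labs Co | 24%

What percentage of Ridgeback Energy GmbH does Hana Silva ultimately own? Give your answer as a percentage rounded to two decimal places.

Hana reaches Ridgeback along 2 paths.
Direct stake: 10% = 10%.
Via Palisade: 70% × 75% = 52.5%.
Total: 10% + 52.5% = 62.5%.
Rounded: 62.50%.

62.50%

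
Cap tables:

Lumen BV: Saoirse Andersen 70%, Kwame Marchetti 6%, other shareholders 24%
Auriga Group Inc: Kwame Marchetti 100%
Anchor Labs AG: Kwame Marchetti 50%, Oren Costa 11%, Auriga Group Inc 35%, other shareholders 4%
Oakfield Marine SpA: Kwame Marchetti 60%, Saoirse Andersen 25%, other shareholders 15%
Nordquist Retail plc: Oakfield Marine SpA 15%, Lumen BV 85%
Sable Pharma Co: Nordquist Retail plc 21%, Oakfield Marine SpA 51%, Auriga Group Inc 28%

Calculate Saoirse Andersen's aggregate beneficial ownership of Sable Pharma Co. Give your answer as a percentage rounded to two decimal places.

Saoirse reaches Sable along 3 paths.
Via Oakfield → Nordquist: 25% × 15% × 21% = 0.7875%.
Via Lumen → Nordquist: 70% × 85% × 21% = 12.495%.
Via Oakfield: 25% × 51% = 12.75%.
Total: 0.7875% + 12.495% + 12.75% = 26.0325%.
Rounded: 26.03%.

26.03%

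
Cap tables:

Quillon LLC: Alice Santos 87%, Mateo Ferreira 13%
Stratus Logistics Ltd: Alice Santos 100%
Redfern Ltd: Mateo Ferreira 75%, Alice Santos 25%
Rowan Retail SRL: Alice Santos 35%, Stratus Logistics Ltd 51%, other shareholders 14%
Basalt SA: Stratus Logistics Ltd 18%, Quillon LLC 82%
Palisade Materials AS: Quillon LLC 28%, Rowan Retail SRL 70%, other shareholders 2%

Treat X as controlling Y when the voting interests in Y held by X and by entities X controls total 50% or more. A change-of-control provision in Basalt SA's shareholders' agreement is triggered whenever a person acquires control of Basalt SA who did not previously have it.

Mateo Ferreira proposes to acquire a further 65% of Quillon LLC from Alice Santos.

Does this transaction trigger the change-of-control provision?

Yes

The purchase adds only to Mateo's holdings (Alice's stake shrinks), so Mateo is the only person who could newly come to control Basalt.
Mateo holds 75% of Redfern, so Mateo controls Redfern.
Neither Mateo nor any entity Mateo controls holds any voting interest in Basalt.
So before the transaction, Mateo does not control Basalt.
After the purchase, Mateo's direct stake in Quillon rises to 13% + 65% = 78%, and Alice's stake falls to 22%.
Mateo holds 78% of Quillon, so Mateo controls Quillon.
Quillon holds 82% of Basalt, so Mateo controls Basalt.
Mateo did not control Basalt before and does after, so the clause is triggered.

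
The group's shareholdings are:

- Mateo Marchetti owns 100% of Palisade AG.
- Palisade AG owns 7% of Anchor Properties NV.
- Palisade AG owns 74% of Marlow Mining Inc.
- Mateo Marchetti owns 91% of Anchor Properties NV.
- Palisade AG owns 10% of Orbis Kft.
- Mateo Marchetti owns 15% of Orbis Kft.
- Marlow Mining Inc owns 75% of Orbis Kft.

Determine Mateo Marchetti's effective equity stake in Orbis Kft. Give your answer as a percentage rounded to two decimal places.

80.50%

Mateo reaches Orbis along 3 paths.
Direct stake: 15% = 15%.
Via Palisade: 100% × 10% = 10%.
Via Palisade → Marlow: 100% × 74% × 75% = 55.5%.
Total: 15% + 10% + 55.5% = 80.5%.
Rounded: 80.50%.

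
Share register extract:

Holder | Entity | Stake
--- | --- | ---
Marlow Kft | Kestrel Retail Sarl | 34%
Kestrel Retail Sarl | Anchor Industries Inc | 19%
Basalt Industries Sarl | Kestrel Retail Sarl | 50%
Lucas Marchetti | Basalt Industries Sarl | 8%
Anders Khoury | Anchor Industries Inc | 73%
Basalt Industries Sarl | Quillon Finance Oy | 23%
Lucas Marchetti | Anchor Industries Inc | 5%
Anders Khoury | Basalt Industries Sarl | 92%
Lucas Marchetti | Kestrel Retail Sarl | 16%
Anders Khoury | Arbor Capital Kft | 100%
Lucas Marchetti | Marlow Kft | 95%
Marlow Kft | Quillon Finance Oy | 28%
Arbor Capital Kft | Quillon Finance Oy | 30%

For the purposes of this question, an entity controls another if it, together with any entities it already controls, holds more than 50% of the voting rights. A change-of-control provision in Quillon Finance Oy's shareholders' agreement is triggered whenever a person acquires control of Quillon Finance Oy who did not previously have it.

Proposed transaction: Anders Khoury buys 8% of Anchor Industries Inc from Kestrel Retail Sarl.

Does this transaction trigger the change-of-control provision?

No

The purchase adds only to Anders's holdings (Kestrel's stake shrinks), so Anders is the only person who could newly come to control Quillon.
Anders holds 100% of Arbor, so Anders controls Arbor.
Anders holds 92% of Basalt, so Anders controls Basalt.
Arbor and Basalt together hold 30% + 23% = 53% of Quillon, so Anders controls Quillon.
So Anders already controls Quillon before the transaction.
After the purchase, Anders's direct stake in Anchor rises to 73% + 8% = 81%, and Kestrel's stake falls to 11%.
Anders controlled Quillon already, so this is not a new person acquiring control; every other person's position is unchanged or reduced.
No new person acquires control, so the clause is not triggered.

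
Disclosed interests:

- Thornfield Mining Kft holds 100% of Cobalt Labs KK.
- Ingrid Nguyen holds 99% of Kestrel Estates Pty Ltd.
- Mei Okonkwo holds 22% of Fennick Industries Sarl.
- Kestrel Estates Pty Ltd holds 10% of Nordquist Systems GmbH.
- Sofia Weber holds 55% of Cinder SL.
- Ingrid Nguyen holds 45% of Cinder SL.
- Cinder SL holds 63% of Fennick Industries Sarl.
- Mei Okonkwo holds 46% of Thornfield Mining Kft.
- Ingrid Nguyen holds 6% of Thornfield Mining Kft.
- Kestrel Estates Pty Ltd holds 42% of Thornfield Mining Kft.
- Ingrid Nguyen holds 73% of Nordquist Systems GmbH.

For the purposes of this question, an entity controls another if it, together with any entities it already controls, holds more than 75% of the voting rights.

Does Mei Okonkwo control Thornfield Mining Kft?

No

Mei's largest direct stake is 46% in Thornfield, which does not meet the threshold, so Mei controls no company.
In Thornfield, Mei's side holds only 46%, not > 75%.
So Mei does not control Thornfield.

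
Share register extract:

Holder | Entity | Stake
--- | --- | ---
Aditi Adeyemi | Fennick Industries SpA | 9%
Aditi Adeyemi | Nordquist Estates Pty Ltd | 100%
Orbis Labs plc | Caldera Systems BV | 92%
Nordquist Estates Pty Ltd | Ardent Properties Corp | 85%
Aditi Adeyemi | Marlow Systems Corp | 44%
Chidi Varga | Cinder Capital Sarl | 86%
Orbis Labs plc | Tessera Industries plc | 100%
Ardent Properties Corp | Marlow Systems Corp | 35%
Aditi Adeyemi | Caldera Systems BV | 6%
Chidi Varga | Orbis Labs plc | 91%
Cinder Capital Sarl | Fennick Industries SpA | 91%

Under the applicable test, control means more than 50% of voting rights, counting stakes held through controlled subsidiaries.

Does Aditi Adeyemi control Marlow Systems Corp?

Aditi holds 100% of Nordquist, so Aditi controls Nordquist.
Nordquist holds 85% of Ardent, so Aditi controls Ardent.
Aditi and Ardent together hold 44% + 35% = 79% of Marlow, so Aditi controls Marlow.

Yes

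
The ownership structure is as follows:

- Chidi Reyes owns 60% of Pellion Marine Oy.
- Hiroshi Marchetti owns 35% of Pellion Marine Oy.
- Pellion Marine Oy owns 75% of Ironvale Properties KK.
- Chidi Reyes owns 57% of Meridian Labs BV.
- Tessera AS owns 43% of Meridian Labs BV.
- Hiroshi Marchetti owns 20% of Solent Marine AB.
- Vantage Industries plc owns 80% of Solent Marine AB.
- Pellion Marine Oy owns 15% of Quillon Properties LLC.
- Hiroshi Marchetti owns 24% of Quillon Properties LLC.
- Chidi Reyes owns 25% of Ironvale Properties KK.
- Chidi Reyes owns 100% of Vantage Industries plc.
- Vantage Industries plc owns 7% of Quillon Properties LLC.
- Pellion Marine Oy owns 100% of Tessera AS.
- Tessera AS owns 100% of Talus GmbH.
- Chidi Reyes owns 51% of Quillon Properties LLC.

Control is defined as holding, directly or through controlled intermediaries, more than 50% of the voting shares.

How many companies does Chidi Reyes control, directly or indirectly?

Chidi holds 60% of Pellion, so Chidi controls Pellion.
Chidi holds 100% of Vantage, so Chidi controls Vantage.
Vantage holds 80% of Solent, so Chidi controls Solent.
Pellion holds 100% of Tessera, so Chidi controls Tessera.
Chidi and Pellion and Vantage together hold 51% + 15% + 7% = 73% of Quillon, so Chidi controls Quillon.
Pellion and Chidi together hold 75% + 25% = 100% of Ironvale, so Chidi controls Ironvale.
Tessera holds 100% of Talus, so Chidi controls Talus.
Chidi and Tessera together hold 57% + 43% = 100% of Meridian, so Chidi controls Meridian.
Chidi controls 8 companies.

8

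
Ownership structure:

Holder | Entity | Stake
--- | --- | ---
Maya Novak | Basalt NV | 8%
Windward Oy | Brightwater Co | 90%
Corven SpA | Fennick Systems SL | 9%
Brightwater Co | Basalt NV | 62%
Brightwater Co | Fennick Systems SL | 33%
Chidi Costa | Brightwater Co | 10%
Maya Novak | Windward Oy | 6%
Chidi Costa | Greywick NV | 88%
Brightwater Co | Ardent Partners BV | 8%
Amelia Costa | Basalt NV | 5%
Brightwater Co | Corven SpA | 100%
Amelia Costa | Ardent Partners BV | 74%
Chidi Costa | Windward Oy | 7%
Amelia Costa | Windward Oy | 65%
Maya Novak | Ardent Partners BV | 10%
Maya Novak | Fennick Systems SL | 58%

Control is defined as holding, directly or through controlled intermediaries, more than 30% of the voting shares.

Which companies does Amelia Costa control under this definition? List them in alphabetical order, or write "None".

Amelia holds 65% of Windward, so Amelia controls Windward.
Windward holds 90% of Brightwater, so Amelia controls Brightwater.
Brightwater holds 100% of Corven, so Amelia controls Corven.
Amelia and Brightwater together hold 74% + 8% = 82% of Ardent, so Amelia controls Ardent.
Amelia and Brightwater together hold 5% + 62% = 67% of Basalt, so Amelia controls Basalt.
Brightwater and Corven together hold 33% + 9% = 42% of Fennick, so Amelia controls Fennick.
No other company's threshold is met.

Ardent Partners BV, Basalt NV, Brightwater Co, Corven SpA, Fennick Systems SL, Windward Oy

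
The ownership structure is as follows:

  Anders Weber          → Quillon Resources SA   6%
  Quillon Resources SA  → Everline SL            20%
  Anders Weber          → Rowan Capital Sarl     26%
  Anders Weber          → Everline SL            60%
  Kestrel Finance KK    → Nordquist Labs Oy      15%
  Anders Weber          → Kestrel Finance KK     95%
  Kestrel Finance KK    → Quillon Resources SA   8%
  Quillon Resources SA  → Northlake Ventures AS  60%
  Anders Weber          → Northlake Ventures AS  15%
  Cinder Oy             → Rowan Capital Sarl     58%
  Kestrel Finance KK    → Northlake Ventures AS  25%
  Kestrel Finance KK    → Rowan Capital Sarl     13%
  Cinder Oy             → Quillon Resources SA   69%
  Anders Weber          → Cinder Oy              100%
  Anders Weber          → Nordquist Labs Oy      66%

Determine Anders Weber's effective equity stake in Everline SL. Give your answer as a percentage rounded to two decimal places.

Anders reaches Everline along 4 paths.
Direct stake: 60% = 60%.
Via Quillon: 6% × 20% = 1.2%.
Via Cinder → Quillon: 100% × 69% × 20% = 13.8%.
Via Kestrel → Quillon: 95% × 8% × 20% = 1.52%.
Total: 60% + 1.2% + 13.8% + 1.52% = 76.52%.

76.52%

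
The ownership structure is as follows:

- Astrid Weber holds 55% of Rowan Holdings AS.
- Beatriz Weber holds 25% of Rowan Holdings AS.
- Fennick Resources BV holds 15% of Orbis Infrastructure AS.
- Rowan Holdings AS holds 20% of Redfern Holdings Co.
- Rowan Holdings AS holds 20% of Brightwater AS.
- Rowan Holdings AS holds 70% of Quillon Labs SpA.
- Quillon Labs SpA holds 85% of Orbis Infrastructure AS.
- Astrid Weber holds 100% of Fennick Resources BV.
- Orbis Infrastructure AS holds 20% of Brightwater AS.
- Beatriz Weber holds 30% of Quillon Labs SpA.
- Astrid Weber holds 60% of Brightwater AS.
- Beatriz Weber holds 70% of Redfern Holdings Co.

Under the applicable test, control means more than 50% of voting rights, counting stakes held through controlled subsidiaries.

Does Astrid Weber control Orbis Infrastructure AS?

Yes

Astrid holds 55% of Rowan, so Astrid controls Rowan.
Rowan holds 70% of Quillon, so Astrid controls Quillon.
Astrid holds 100% of Fennick, so Astrid controls Fennick.
Quillon and Fennick together hold 85% + 15% = 100% of Orbis, so Astrid controls Orbis.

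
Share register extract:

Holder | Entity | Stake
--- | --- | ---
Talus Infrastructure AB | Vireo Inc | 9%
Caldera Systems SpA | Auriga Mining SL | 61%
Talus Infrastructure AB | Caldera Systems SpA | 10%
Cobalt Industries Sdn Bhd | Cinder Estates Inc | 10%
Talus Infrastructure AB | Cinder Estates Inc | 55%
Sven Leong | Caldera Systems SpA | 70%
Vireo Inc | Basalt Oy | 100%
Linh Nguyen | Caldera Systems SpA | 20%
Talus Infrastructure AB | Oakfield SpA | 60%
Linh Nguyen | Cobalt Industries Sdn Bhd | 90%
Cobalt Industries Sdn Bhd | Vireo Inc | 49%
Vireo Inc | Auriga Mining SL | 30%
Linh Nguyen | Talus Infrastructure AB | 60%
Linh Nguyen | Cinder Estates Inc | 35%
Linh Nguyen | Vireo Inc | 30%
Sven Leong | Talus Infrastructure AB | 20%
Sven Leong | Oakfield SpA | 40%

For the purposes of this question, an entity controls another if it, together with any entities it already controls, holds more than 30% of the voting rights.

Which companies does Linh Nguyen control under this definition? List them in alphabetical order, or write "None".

Linh holds 60% of Talus, so Linh controls Talus.
Linh holds 90% of Cobalt, so Linh controls Cobalt.
Cobalt and Linh and Talus together hold 49% + 30% + 9% = 88% of Vireo, so Linh controls Vireo.
Talus holds 60% of Oakfield, so Linh controls Oakfield.
Talus and Linh and Cobalt together hold 55% + 35% + 10% = 100% of Cinder, so Linh controls Cinder.
Vireo holds 100% of Basalt, so Linh controls Basalt.
No other company's threshold is met.

Basalt Oy, Cinder Estates Inc, Cobalt Industries Sdn Bhd, Oakfield SpA, Talus Infrastructure AB, Vireo Inc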